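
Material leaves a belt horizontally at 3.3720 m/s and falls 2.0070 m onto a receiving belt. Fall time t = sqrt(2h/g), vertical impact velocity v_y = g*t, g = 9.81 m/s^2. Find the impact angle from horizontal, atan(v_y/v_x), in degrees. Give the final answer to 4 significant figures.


t = sqrt(2*2.0070/9.81) = 0.639667 s
v_y = 9.81 * 0.639667 = 6.27513 m/s
angle = atan(6.27513 / 3.3720) = 61.75 deg


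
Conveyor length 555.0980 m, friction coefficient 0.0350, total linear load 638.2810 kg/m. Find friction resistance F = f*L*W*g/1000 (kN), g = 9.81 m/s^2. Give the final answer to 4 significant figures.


F = 0.0350 * 555.0980 * 638.2810 * 9.81 / 1000
F = 121.7 kN


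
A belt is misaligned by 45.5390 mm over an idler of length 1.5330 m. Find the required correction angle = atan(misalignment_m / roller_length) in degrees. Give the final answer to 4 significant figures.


misalign_m = 45.5390 / 1000 = 0.045539 m
angle = atan(0.045539 / 1.5330)
angle = 1.702 deg


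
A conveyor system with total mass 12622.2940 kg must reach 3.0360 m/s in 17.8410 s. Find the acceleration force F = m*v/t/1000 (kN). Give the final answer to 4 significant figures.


F = 12622.2940 * 3.0360 / 17.8410 / 1000
F = 2.148 kN


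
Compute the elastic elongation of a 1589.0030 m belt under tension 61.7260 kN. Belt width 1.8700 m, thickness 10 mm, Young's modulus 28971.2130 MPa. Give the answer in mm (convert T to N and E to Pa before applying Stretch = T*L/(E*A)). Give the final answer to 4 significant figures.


A = 1.8700 * 0.01 = 0.01870 m^2
Stretch = 61.7260*1000 * 1589.0030 / (28971.2130e6 * 0.01870) * 1000
Stretch = 181.0 mm


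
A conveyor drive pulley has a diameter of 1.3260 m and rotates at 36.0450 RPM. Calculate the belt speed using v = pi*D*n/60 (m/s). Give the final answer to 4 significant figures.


v = pi * 1.3260 * 36.0450 / 60
v = 2.503 m/s


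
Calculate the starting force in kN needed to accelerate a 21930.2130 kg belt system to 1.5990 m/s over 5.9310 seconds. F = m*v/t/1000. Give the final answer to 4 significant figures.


F = 21930.2130 * 1.5990 / 5.9310 / 1000
F = 5.912 kN


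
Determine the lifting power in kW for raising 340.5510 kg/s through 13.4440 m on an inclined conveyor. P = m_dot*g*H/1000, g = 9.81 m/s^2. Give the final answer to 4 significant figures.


P = 340.5510 * 9.81 * 13.4440 / 1000
P = 44.91 kW


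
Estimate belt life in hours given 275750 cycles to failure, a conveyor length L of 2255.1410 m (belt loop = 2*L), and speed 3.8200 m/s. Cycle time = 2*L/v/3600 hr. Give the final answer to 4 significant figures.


cycle_time = 2 * 2255.1410 / 3.8200 / 3600 = 0.327973 hr
life = 275750 * 0.327973 = 90440 hours


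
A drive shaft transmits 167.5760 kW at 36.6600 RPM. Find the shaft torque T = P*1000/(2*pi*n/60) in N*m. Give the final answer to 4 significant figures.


omega = 2*pi*36.6600/60 = 3.83903 rad/s
T = 167.5760*1000 / 3.83903
T = 43650 N*m


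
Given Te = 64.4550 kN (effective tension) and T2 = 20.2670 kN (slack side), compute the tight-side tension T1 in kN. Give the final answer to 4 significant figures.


T1 = Te + T2 = 64.4550 + 20.2670
T1 = 84.72 kN


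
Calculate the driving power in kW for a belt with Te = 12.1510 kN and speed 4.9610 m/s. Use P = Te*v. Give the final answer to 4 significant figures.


P = Te * v = 12.1510 * 4.9610
P = 60.28 kW


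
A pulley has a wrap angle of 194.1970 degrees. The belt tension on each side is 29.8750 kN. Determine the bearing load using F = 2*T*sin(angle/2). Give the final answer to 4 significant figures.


F = 2 * 29.8750 * sin(194.1970/2 deg)
F = 59.29 kN


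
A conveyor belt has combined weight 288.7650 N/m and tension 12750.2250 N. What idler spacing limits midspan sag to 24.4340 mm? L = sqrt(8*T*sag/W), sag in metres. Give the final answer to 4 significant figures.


sag = 24.4340/1000 = 0.024434 m
L = sqrt(8 * 12750.2250 * 0.024434 / 288.7650)
L = 2.938 m


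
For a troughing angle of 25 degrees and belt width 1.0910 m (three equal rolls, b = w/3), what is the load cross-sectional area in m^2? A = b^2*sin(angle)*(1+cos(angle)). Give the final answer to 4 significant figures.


b = 1.0910/3 = 0.363667 m
A = 0.363667^2 * sin(25 deg) * (1 + cos(25 deg))
A = 0.1065 m^2


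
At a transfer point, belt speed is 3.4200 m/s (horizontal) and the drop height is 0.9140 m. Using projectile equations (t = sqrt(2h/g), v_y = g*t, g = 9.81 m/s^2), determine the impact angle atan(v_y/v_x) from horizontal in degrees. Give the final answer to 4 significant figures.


t = sqrt(2*0.9140/9.81) = 0.431672 s
v_y = 9.81 * 0.431672 = 4.2347 m/s
angle = atan(4.2347 / 3.4200) = 51.08 deg


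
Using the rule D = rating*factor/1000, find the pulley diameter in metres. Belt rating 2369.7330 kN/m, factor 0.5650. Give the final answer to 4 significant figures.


D = 2369.7330 * 0.5650 / 1000
D = 1.339 m


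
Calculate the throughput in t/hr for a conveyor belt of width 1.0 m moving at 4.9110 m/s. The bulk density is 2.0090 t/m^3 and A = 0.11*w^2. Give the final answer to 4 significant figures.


A = 0.11 * 1.0^2 = 0.11 m^2
C = 0.11 * 4.9110 * 2.0090 * 3600
C = 3907 t/hr


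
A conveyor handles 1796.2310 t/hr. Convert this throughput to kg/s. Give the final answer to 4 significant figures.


m_dot = 1796.2310 * 1000 / 3600
m_dot = 499.0 kg/s


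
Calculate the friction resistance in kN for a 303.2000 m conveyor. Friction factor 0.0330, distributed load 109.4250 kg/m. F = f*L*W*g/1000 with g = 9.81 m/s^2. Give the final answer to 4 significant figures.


F = 0.0330 * 303.2000 * 109.4250 * 9.81 / 1000
F = 10.74 kN


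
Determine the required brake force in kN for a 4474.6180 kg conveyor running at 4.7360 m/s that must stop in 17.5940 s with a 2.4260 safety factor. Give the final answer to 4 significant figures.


F = 4474.6180 * 4.7360 / 17.5940 * 2.4260 / 1000
F = 2.922 kN


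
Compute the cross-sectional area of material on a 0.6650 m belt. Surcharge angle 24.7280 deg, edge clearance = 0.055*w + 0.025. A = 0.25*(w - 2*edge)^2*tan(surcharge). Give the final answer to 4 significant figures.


edge = 0.055*0.6650 + 0.025 = 0.061575 m
ew = 0.6650 - 2*0.061575 = 0.54185 m
A = 0.25 * 0.54185^2 * tan(24.7280 deg)
A = 0.03380 m^2


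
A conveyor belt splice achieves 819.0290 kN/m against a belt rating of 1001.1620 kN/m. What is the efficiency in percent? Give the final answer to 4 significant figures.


Eff = 819.0290 / 1001.1620 * 100
Eff = 81.81 %


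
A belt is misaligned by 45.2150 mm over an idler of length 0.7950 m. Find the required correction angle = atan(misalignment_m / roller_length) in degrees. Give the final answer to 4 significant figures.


misalign_m = 45.2150 / 1000 = 0.045215 m
angle = atan(0.045215 / 0.7950)
angle = 3.255 deg


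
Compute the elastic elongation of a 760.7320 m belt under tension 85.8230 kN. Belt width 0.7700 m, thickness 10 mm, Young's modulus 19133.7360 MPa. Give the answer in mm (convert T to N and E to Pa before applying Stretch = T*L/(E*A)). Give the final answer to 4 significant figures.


A = 0.7700 * 0.01 = 0.00770 m^2
Stretch = 85.8230*1000 * 760.7320 / (19133.7360e6 * 0.00770) * 1000
Stretch = 443.1 mm


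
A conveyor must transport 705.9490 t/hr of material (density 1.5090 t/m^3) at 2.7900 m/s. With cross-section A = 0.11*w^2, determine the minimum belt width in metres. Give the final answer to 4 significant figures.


A_req = 705.9490 / (2.7900 * 1.5090 * 3600) = 0.0465776 m^2
w = sqrt(0.0465776 / 0.11)
w = 0.6507 m


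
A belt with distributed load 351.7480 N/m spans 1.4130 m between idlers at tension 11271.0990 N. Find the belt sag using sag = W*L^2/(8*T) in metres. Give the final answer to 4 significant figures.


sag = 351.7480 * 1.4130^2 / (8 * 11271.0990)
sag = 0.007789 m


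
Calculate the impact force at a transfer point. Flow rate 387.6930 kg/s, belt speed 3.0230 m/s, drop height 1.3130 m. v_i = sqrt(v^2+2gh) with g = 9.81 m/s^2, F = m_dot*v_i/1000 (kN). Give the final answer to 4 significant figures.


v_i = sqrt(3.0230^2 + 2*9.81*1.3130) = 5.90759 m/s
F = 387.6930 * 5.90759 / 1000
F = 2.290 kN


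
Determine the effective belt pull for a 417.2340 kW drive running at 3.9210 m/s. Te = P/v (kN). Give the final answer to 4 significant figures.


Te = P / v = 417.2340 / 3.9210
Te = 106.4 kN


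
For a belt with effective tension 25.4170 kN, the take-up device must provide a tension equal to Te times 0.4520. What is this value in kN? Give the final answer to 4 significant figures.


T_tu = 25.4170 * 0.4520
T_tu = 11.49 kN


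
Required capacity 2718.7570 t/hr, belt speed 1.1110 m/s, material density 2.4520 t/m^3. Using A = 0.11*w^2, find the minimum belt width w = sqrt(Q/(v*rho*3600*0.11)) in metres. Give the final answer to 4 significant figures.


A_req = 2718.7570 / (1.1110 * 2.4520 * 3600) = 0.277226 m^2
w = sqrt(0.277226 / 0.11)
w = 1.588 m


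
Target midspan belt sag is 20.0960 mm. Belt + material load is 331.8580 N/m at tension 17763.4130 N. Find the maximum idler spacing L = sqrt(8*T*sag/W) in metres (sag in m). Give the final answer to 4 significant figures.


sag = 20.0960/1000 = 0.020096 m
L = sqrt(8 * 17763.4130 * 0.020096 / 331.8580)
L = 2.934 m


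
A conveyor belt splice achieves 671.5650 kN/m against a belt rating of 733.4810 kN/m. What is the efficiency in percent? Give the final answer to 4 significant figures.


Eff = 671.5650 / 733.4810 * 100
Eff = 91.56 %


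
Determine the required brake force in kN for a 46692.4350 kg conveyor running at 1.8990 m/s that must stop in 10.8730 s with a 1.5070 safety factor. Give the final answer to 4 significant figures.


F = 46692.4350 * 1.8990 / 10.8730 * 1.5070 / 1000
F = 12.29 kN


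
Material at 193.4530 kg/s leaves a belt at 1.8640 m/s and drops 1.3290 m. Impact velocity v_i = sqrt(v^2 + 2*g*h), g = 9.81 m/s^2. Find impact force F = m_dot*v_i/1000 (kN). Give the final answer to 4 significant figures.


v_i = sqrt(1.8640^2 + 2*9.81*1.3290) = 5.43594 m/s
F = 193.4530 * 5.43594 / 1000
F = 1.052 kN


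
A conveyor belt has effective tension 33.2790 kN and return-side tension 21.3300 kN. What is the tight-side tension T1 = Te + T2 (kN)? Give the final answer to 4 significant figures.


T1 = Te + T2 = 33.2790 + 21.3300
T1 = 54.61 kN


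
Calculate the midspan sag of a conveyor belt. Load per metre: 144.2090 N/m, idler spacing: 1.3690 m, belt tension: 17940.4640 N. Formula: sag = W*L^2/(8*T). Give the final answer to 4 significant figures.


sag = 144.2090 * 1.3690^2 / (8 * 17940.4640)
sag = 0.001883 m


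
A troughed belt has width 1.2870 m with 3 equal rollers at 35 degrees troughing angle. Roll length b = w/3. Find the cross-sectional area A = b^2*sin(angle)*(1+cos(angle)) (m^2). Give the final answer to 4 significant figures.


b = 1.2870/3 = 0.429 m
A = 0.429^2 * sin(35 deg) * (1 + cos(35 deg))
A = 0.1920 m^2


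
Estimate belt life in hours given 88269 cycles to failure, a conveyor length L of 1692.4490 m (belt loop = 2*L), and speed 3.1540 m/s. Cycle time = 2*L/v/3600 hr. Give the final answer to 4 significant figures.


cycle_time = 2 * 1692.4490 / 3.1540 / 3600 = 0.298113 hr
life = 88269 * 0.298113 = 26310 hours


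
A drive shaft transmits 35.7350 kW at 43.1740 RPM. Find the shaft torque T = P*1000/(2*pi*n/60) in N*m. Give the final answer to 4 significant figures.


omega = 2*pi*43.1740/60 = 4.52117 rad/s
T = 35.7350*1000 / 4.52117
T = 7904 N*m


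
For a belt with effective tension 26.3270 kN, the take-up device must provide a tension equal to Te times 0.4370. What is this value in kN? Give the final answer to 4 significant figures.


T_tu = 26.3270 * 0.4370
T_tu = 11.50 kN


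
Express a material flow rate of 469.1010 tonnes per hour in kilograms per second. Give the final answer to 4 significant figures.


m_dot = 469.1010 * 1000 / 3600
m_dot = 130.3 kg/s


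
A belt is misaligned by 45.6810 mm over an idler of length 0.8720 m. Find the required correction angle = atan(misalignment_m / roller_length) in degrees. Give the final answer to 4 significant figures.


misalign_m = 45.6810 / 1000 = 0.045681 m
angle = atan(0.045681 / 0.8720)
angle = 2.999 deg


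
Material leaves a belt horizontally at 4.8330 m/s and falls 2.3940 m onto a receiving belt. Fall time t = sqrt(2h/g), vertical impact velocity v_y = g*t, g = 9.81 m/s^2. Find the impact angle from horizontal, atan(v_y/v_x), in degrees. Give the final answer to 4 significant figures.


t = sqrt(2*2.3940/9.81) = 0.698622 s
v_y = 9.81 * 0.698622 = 6.85348 m/s
angle = atan(6.85348 / 4.8330) = 54.81 deg


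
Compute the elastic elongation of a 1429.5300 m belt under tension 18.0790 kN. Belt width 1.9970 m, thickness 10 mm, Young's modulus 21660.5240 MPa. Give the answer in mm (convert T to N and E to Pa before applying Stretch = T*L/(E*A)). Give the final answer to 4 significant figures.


A = 1.9970 * 0.01 = 0.01997 m^2
Stretch = 18.0790*1000 * 1429.5300 / (21660.5240e6 * 0.01997) * 1000
Stretch = 59.75 mm


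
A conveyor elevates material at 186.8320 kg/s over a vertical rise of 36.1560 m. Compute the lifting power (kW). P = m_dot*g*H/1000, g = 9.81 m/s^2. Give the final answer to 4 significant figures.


P = 186.8320 * 9.81 * 36.1560 / 1000
P = 66.27 kW


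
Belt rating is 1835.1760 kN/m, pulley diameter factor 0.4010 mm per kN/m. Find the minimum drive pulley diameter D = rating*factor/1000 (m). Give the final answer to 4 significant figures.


D = 1835.1760 * 0.4010 / 1000
D = 0.7359 m


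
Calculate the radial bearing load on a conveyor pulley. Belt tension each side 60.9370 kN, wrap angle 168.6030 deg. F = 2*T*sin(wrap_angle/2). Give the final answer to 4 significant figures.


F = 2 * 60.9370 * sin(168.6030/2 deg)
F = 121.3 kN


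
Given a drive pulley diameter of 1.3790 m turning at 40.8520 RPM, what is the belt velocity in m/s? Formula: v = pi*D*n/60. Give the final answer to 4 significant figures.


v = pi * 1.3790 * 40.8520 / 60
v = 2.950 m/s


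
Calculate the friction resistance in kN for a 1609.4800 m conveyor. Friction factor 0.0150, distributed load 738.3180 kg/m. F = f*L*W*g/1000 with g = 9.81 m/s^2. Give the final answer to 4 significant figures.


F = 0.0150 * 1609.4800 * 738.3180 * 9.81 / 1000
F = 174.9 kN


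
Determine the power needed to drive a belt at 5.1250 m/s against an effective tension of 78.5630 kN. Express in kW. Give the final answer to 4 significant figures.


P = Te * v = 78.5630 * 5.1250
P = 402.6 kW


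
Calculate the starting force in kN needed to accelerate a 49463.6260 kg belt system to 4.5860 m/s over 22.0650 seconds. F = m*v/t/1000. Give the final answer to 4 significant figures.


F = 49463.6260 * 4.5860 / 22.0650 / 1000
F = 10.28 kN


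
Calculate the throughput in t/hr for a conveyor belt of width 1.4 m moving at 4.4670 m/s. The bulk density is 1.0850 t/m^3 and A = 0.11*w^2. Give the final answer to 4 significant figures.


A = 0.11 * 1.4^2 = 0.2156 m^2
C = 0.2156 * 4.4670 * 1.0850 * 3600
C = 3762 t/hr


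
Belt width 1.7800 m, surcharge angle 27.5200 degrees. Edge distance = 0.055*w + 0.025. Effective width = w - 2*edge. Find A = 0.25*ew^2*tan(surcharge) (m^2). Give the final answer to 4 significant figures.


edge = 0.055*1.7800 + 0.025 = 0.1229 m
ew = 1.7800 - 2*0.1229 = 1.5342 m
A = 0.25 * 1.5342^2 * tan(27.5200 deg)
A = 0.3066 m^2


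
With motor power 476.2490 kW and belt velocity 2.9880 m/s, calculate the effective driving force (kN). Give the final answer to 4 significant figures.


Te = P / v = 476.2490 / 2.9880
Te = 159.4 kN


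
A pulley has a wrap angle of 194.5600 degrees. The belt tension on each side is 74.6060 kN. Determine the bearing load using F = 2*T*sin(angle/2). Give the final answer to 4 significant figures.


F = 2 * 74.6060 * sin(194.5600/2 deg)
F = 148.0 kN


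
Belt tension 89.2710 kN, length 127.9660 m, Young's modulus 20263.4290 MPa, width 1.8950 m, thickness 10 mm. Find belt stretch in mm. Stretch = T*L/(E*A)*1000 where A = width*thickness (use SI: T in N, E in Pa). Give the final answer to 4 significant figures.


A = 1.8950 * 0.01 = 0.01895 m^2
Stretch = 89.2710*1000 * 127.9660 / (20263.4290e6 * 0.01895) * 1000
Stretch = 29.75 mm


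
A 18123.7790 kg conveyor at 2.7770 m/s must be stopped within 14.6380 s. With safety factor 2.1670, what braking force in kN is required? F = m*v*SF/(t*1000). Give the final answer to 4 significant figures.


F = 18123.7790 * 2.7770 / 14.6380 * 2.1670 / 1000
F = 7.451 kN


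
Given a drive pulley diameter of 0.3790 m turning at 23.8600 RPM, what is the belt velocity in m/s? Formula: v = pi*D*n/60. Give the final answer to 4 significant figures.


v = pi * 0.3790 * 23.8600 / 60
v = 0.4735 m/s


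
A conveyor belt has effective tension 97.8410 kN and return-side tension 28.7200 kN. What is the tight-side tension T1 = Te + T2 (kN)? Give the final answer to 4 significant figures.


T1 = Te + T2 = 97.8410 + 28.7200
T1 = 126.6 kN


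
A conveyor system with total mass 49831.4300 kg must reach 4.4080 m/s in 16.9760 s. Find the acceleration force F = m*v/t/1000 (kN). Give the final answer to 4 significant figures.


F = 49831.4300 * 4.4080 / 16.9760 / 1000
F = 12.94 kN


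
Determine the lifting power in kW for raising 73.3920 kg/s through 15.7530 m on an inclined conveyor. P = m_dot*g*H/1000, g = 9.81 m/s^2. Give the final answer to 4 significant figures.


P = 73.3920 * 9.81 * 15.7530 / 1000
P = 11.34 kW


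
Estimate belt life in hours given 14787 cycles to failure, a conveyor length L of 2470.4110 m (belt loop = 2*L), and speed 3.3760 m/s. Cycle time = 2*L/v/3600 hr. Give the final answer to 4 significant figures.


cycle_time = 2 * 2470.4110 / 3.3760 / 3600 = 0.406532 hr
life = 14787 * 0.406532 = 6011 hours


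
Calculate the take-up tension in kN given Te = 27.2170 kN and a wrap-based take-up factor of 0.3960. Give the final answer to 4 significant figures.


T_tu = 27.2170 * 0.3960
T_tu = 10.78 kN


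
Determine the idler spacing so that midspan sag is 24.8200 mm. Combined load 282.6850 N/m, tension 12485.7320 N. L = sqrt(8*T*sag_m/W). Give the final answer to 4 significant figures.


sag = 24.8200/1000 = 0.024820 m
L = sqrt(8 * 12485.7320 * 0.024820 / 282.6850)
L = 2.961 m


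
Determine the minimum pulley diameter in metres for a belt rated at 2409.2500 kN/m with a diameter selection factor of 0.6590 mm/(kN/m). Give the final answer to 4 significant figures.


D = 2409.2500 * 0.6590 / 1000
D = 1.588 m


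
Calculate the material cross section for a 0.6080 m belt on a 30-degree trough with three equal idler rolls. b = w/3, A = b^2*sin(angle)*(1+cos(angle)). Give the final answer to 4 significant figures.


b = 0.6080/3 = 0.202667 m
A = 0.202667^2 * sin(30 deg) * (1 + cos(30 deg))
A = 0.03832 m^2


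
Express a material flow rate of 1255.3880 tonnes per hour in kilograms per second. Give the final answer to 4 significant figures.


m_dot = 1255.3880 * 1000 / 3600
m_dot = 348.7 kg/s


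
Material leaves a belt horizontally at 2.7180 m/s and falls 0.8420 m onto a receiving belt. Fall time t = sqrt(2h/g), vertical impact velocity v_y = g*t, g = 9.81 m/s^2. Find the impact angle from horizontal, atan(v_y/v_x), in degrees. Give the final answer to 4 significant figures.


t = sqrt(2*0.8420/9.81) = 0.414321 s
v_y = 9.81 * 0.414321 = 4.06449 m/s
angle = atan(4.06449 / 2.7180) = 56.23 deg


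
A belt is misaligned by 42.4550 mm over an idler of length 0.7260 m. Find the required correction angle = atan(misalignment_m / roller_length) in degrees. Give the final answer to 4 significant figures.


misalign_m = 42.4550 / 1000 = 0.042455 m
angle = atan(0.042455 / 0.7260)
angle = 3.347 deg


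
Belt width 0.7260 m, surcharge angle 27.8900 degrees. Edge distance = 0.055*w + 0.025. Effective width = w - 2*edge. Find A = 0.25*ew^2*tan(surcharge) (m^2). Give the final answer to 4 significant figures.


edge = 0.055*0.7260 + 0.025 = 0.06493 m
ew = 0.7260 - 2*0.06493 = 0.59614 m
A = 0.25 * 0.59614^2 * tan(27.8900 deg)
A = 0.04702 m^2


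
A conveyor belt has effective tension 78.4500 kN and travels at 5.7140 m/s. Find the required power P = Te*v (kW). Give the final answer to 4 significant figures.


P = Te * v = 78.4500 * 5.7140
P = 448.3 kW


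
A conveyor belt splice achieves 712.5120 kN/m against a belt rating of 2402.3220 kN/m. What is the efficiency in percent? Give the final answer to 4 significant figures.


Eff = 712.5120 / 2402.3220 * 100
Eff = 29.66 %


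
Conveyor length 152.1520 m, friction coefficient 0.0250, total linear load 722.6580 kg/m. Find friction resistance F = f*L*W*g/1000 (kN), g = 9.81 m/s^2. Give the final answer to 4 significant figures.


F = 0.0250 * 152.1520 * 722.6580 * 9.81 / 1000
F = 26.97 kN


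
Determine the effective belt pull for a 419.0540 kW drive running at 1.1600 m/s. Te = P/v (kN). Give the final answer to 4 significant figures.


Te = P / v = 419.0540 / 1.1600
Te = 361.3 kN


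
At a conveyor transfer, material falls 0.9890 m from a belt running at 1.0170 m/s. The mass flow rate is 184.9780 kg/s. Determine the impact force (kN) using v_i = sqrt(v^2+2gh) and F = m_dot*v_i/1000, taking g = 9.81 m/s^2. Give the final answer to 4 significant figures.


v_i = sqrt(1.0170^2 + 2*9.81*0.9890) = 4.52089 m/s
F = 184.9780 * 4.52089 / 1000
F = 0.8363 kN


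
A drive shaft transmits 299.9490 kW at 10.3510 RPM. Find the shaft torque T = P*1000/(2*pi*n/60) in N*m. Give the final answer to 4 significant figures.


omega = 2*pi*10.3510/60 = 1.08395 rad/s
T = 299.9490*1000 / 1.08395
T = 276700 N*m


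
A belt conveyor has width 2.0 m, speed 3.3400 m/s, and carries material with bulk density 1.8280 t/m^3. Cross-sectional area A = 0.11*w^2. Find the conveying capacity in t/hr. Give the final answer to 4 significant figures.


A = 0.11 * 2.0^2 = 0.44 m^2
C = 0.44 * 3.3400 * 1.8280 * 3600
C = 9671 t/hr


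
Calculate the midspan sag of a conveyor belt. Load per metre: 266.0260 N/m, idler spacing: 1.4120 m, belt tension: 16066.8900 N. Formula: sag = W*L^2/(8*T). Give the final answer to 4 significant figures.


sag = 266.0260 * 1.4120^2 / (8 * 16066.8900)
sag = 0.004126 m


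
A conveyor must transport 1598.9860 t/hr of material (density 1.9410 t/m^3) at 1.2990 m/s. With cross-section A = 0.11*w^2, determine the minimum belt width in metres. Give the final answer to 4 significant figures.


A_req = 1598.9860 / (1.2990 * 1.9410 * 3600) = 0.17616 m^2
w = sqrt(0.17616 / 0.11)
w = 1.265 m


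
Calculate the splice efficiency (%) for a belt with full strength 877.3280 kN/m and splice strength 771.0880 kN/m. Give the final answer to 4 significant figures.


Eff = 771.0880 / 877.3280 * 100
Eff = 87.89 %


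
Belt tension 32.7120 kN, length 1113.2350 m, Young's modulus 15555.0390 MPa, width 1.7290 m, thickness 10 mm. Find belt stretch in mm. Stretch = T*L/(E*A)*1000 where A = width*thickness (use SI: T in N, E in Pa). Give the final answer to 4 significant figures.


A = 1.7290 * 0.01 = 0.01729 m^2
Stretch = 32.7120*1000 * 1113.2350 / (15555.0390e6 * 0.01729) * 1000
Stretch = 135.4 mm


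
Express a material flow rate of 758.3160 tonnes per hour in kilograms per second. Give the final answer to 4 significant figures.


m_dot = 758.3160 * 1000 / 3600
m_dot = 210.6 kg/s


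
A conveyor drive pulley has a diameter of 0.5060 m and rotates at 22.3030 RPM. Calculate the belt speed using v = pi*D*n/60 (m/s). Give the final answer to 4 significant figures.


v = pi * 0.5060 * 22.3030 / 60
v = 0.5909 m/s


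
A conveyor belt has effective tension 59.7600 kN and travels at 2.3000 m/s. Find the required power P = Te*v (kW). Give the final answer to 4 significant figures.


P = Te * v = 59.7600 * 2.3000
P = 137.4 kW


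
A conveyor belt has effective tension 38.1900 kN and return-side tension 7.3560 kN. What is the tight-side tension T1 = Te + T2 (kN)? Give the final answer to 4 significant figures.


T1 = Te + T2 = 38.1900 + 7.3560
T1 = 45.55 kN


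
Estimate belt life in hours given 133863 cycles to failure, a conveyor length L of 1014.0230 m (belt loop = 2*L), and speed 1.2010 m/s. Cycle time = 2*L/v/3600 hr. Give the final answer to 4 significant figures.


cycle_time = 2 * 1014.0230 / 1.2010 / 3600 = 0.469064 hr
life = 133863 * 0.469064 = 62790 hours


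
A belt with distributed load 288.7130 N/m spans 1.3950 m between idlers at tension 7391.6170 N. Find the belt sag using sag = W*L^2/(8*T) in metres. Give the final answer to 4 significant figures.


sag = 288.7130 * 1.3950^2 / (8 * 7391.6170)
sag = 0.009501 m


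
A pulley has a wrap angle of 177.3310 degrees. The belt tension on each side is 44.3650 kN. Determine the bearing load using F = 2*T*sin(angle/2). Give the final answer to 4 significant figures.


F = 2 * 44.3650 * sin(177.3310/2 deg)
F = 88.71 kN


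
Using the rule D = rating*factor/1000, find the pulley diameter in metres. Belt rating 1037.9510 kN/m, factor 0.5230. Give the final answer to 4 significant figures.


D = 1037.9510 * 0.5230 / 1000
D = 0.5428 m


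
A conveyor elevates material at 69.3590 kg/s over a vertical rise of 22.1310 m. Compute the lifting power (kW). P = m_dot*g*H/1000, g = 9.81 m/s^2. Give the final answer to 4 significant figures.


P = 69.3590 * 9.81 * 22.1310 / 1000
P = 15.06 kW


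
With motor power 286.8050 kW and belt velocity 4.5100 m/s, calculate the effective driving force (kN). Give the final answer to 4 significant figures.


Te = P / v = 286.8050 / 4.5100
Te = 63.59 kN


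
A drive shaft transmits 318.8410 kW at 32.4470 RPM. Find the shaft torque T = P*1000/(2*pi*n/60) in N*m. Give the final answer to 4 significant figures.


omega = 2*pi*32.4470/60 = 3.39784 rad/s
T = 318.8410*1000 / 3.39784
T = 93840 N*m


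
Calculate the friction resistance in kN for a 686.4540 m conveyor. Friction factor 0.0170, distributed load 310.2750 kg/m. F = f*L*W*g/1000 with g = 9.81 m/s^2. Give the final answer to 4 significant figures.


F = 0.0170 * 686.4540 * 310.2750 * 9.81 / 1000
F = 35.52 kN


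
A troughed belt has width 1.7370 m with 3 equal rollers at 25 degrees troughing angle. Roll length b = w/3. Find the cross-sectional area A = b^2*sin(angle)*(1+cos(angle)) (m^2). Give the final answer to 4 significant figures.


b = 1.7370/3 = 0.579 m
A = 0.579^2 * sin(25 deg) * (1 + cos(25 deg))
A = 0.2701 m^2


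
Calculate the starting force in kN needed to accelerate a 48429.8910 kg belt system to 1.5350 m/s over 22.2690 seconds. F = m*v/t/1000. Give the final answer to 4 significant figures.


F = 48429.8910 * 1.5350 / 22.2690 / 1000
F = 3.338 kN


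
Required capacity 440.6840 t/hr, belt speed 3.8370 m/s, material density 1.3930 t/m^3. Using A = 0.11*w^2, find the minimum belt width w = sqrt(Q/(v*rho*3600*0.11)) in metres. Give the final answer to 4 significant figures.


A_req = 440.6840 / (3.8370 * 1.3930 * 3600) = 0.0229024 m^2
w = sqrt(0.0229024 / 0.11)
w = 0.4563 m


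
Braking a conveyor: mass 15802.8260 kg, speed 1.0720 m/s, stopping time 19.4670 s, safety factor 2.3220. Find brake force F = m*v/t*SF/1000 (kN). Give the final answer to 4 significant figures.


F = 15802.8260 * 1.0720 / 19.4670 * 2.3220 / 1000
F = 2.021 kN


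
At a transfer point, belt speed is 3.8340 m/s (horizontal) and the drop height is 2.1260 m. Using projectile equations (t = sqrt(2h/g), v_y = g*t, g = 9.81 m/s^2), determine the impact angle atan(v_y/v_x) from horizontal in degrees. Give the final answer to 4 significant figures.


t = sqrt(2*2.1260/9.81) = 0.658358 s
v_y = 9.81 * 0.658358 = 6.45849 m/s
angle = atan(6.45849 / 3.8340) = 59.31 deg


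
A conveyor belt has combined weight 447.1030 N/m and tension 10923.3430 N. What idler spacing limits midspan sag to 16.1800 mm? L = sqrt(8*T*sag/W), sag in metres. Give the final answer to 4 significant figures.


sag = 16.1800/1000 = 0.016180 m
L = sqrt(8 * 10923.3430 * 0.016180 / 447.1030)
L = 1.778 m


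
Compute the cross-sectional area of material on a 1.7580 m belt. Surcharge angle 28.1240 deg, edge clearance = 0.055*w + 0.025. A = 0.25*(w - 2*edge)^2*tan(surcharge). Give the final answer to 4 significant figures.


edge = 0.055*1.7580 + 0.025 = 0.12169 m
ew = 1.7580 - 2*0.12169 = 1.51462 m
A = 0.25 * 1.51462^2 * tan(28.1240 deg)
A = 0.3065 m^2


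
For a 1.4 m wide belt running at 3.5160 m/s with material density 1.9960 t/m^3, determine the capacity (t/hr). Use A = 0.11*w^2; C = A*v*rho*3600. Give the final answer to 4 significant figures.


A = 0.11 * 1.4^2 = 0.2156 m^2
C = 0.2156 * 3.5160 * 1.9960 * 3600
C = 5447 t/hr


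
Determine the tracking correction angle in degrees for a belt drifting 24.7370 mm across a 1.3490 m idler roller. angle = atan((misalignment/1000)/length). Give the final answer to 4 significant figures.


misalign_m = 24.7370 / 1000 = 0.024737 m
angle = atan(0.024737 / 1.3490)
angle = 1.051 deg


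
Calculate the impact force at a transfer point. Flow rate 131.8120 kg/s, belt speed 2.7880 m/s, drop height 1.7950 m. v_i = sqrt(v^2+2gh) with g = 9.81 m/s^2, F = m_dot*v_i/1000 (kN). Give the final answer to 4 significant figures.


v_i = sqrt(2.7880^2 + 2*9.81*1.7950) = 6.55674 m/s
F = 131.8120 * 6.55674 / 1000
F = 0.8643 kN


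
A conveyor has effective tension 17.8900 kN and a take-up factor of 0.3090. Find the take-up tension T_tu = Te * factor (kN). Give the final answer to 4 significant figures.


T_tu = 17.8900 * 0.3090
T_tu = 5.528 kN


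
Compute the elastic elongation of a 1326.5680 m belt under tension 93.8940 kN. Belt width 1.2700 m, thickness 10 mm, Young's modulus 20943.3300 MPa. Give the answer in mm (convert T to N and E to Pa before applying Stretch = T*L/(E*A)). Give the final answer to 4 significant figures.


A = 1.2700 * 0.01 = 0.01270 m^2
Stretch = 93.8940*1000 * 1326.5680 / (20943.3300e6 * 0.01270) * 1000
Stretch = 468.3 mm


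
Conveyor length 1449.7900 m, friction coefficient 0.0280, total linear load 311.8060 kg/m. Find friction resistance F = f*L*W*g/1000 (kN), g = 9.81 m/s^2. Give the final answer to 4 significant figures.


F = 0.0280 * 1449.7900 * 311.8060 * 9.81 / 1000
F = 124.2 kN


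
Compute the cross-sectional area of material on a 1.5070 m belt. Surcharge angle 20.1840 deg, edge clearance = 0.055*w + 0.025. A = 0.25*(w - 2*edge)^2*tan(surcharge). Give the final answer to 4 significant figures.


edge = 0.055*1.5070 + 0.025 = 0.107885 m
ew = 1.5070 - 2*0.107885 = 1.29123 m
A = 0.25 * 1.29123^2 * tan(20.1840 deg)
A = 0.1532 m^2


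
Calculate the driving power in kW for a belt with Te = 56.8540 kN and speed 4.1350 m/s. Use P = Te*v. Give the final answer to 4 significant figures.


P = Te * v = 56.8540 * 4.1350
P = 235.1 kW


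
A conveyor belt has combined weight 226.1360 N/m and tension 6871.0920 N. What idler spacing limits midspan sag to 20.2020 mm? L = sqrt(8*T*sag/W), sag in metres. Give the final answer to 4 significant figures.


sag = 20.2020/1000 = 0.020202 m
L = sqrt(8 * 6871.0920 * 0.020202 / 226.1360)
L = 2.216 m


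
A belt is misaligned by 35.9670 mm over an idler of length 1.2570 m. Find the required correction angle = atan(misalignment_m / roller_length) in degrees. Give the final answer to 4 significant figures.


misalign_m = 35.9670 / 1000 = 0.035967 m
angle = atan(0.035967 / 1.2570)
angle = 1.639 deg


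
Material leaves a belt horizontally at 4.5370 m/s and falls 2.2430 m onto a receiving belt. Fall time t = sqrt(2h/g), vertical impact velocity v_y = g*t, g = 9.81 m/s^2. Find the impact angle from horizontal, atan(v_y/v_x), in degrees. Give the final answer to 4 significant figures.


t = sqrt(2*2.2430/9.81) = 0.676231 s
v_y = 9.81 * 0.676231 = 6.63383 m/s
angle = atan(6.63383 / 4.5370) = 55.63 deg


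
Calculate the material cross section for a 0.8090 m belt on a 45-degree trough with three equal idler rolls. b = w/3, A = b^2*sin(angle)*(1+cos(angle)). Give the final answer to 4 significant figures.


b = 0.8090/3 = 0.269667 m
A = 0.269667^2 * sin(45 deg) * (1 + cos(45 deg))
A = 0.08778 m^2


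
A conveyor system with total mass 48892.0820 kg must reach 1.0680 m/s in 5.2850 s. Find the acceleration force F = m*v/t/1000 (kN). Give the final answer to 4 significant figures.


F = 48892.0820 * 1.0680 / 5.2850 / 1000
F = 9.880 kN


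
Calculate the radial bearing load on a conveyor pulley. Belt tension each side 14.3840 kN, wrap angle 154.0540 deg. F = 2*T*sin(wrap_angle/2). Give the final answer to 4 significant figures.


F = 2 * 14.3840 * sin(154.0540/2 deg)
F = 28.03 kN


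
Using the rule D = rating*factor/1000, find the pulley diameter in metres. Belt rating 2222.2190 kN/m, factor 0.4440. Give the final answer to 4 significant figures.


D = 2222.2190 * 0.4440 / 1000
D = 0.9867 m


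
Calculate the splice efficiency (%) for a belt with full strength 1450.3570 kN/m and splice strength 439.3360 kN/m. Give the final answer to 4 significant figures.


Eff = 439.3360 / 1450.3570 * 100
Eff = 30.29 %


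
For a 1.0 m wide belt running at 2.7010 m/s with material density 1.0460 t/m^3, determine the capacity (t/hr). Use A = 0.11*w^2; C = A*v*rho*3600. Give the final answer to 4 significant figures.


A = 0.11 * 1.0^2 = 0.11 m^2
C = 0.11 * 2.7010 * 1.0460 * 3600
C = 1119 t/hr


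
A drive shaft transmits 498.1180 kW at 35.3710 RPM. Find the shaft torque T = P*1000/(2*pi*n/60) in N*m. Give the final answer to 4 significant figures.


omega = 2*pi*35.3710/60 = 3.70404 rad/s
T = 498.1180*1000 / 3.70404
T = 134500 N*m


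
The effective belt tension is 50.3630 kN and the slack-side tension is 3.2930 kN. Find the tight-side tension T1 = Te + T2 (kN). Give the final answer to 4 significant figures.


T1 = Te + T2 = 50.3630 + 3.2930
T1 = 53.66 kN


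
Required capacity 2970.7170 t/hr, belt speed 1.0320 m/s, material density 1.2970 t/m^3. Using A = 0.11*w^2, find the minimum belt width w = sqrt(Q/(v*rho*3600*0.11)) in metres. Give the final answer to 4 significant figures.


A_req = 2970.7170 / (1.0320 * 1.2970 * 3600) = 0.616509 m^2
w = sqrt(0.616509 / 0.11)
w = 2.367 m


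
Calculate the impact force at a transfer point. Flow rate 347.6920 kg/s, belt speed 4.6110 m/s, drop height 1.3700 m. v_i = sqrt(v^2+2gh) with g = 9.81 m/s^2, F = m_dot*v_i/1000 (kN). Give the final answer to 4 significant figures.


v_i = sqrt(4.6110^2 + 2*9.81*1.3700) = 6.93835 m/s
F = 347.6920 * 6.93835 / 1000
F = 2.412 kN


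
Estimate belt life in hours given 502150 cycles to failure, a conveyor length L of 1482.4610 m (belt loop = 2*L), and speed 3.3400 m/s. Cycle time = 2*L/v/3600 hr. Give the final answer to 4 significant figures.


cycle_time = 2 * 1482.4610 / 3.3400 / 3600 = 0.246584 hr
life = 502150 * 0.246584 = 123800 hours


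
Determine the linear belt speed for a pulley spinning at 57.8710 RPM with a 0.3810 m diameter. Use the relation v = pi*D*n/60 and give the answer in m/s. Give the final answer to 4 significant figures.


v = pi * 0.3810 * 57.8710 / 60
v = 1.154 m/s


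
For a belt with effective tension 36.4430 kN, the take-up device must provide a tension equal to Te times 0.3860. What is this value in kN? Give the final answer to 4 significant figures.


T_tu = 36.4430 * 0.3860
T_tu = 14.07 kN


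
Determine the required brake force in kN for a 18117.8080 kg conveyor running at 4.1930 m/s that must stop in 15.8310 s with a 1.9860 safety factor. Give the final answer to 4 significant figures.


F = 18117.8080 * 4.1930 / 15.8310 * 1.9860 / 1000
F = 9.530 kN


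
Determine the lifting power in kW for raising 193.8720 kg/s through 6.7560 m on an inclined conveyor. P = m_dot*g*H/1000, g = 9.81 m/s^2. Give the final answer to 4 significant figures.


P = 193.8720 * 9.81 * 6.7560 / 1000
P = 12.85 kW


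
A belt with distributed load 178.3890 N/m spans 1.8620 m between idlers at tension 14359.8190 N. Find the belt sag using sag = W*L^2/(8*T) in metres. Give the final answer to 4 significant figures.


sag = 178.3890 * 1.8620^2 / (8 * 14359.8190)
sag = 0.005384 m


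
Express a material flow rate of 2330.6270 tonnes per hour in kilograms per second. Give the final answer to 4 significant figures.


m_dot = 2330.6270 * 1000 / 3600
m_dot = 647.4 kg/s


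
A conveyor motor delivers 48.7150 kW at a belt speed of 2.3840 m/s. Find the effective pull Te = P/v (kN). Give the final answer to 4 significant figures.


Te = P / v = 48.7150 / 2.3840
Te = 20.43 kN


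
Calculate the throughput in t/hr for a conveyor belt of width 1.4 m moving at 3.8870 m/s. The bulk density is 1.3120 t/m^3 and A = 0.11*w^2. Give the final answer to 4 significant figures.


A = 0.11 * 1.4^2 = 0.2156 m^2
C = 0.2156 * 3.8870 * 1.3120 * 3600
C = 3958 t/hr


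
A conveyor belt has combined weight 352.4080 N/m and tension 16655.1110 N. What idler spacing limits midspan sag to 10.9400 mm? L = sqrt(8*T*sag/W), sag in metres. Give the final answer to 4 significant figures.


sag = 10.9400/1000 = 0.010940 m
L = sqrt(8 * 16655.1110 * 0.010940 / 352.4080)
L = 2.034 m


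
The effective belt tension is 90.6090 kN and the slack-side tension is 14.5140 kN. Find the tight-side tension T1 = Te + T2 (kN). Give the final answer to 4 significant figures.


T1 = Te + T2 = 90.6090 + 14.5140
T1 = 105.1 kN


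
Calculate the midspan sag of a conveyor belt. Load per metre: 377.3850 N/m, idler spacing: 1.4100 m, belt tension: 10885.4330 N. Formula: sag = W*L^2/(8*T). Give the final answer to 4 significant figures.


sag = 377.3850 * 1.4100^2 / (8 * 10885.4330)
sag = 0.008616 m


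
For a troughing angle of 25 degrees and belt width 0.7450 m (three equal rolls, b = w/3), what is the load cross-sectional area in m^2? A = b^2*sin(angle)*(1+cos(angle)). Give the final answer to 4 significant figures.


b = 0.7450/3 = 0.248333 m
A = 0.248333^2 * sin(25 deg) * (1 + cos(25 deg))
A = 0.04968 m^2


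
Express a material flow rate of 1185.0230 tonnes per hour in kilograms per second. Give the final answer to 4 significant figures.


m_dot = 1185.0230 * 1000 / 3600
m_dot = 329.2 kg/s


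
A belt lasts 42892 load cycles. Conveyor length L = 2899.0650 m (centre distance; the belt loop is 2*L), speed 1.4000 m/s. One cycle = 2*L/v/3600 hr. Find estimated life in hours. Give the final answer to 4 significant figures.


cycle_time = 2 * 2899.0650 / 1.4000 / 3600 = 1.15042 hr
life = 42892 * 1.15042 = 49340 hours


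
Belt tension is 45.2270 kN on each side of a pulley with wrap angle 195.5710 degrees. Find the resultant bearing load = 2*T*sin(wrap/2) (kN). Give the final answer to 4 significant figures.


F = 2 * 45.2270 * sin(195.5710/2 deg)
F = 89.62 kN


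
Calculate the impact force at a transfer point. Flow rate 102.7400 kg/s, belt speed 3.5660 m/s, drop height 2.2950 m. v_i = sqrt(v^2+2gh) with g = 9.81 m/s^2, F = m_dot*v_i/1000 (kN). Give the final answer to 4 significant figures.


v_i = sqrt(3.5660^2 + 2*9.81*2.2950) = 7.59896 m/s
F = 102.7400 * 7.59896 / 1000
F = 0.7807 kN


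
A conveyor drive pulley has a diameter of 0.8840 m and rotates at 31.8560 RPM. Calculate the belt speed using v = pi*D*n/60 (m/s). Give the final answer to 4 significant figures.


v = pi * 0.8840 * 31.8560 / 60
v = 1.474 m/s


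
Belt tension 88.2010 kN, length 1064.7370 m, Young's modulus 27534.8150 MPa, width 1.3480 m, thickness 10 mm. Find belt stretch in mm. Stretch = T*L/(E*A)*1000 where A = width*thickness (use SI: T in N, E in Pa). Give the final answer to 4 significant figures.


A = 1.3480 * 0.01 = 0.01348 m^2
Stretch = 88.2010*1000 * 1064.7370 / (27534.8150e6 * 0.01348) * 1000
Stretch = 253.0 mm


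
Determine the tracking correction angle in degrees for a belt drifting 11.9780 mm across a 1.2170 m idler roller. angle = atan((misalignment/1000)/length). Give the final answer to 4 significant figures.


misalign_m = 11.9780 / 1000 = 0.011978 m
angle = atan(0.011978 / 1.2170)
angle = 0.5639 deg
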